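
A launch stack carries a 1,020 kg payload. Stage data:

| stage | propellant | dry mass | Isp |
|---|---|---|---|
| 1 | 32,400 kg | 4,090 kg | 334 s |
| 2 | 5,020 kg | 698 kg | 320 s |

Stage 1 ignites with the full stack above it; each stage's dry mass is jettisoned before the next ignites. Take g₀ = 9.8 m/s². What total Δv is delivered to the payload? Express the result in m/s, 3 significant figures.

Ignition mass of stage 1 = 32,400+4,090 + 5,020+698 + 1,020 = 43,228 kg.
Stage 1: m₀ = 43,228 kg, m_f = 43,228 − 32,400 = 10,828 kg; Δv = 334×9.8×ln(3.992) = 3273.2×1.3844 ≈ 4531 m/s.
Stage 2: m₀ = 6,738 kg, m_f = 6,738 − 5,020 = 1,718 kg; Δv = 320×9.8×ln(3.922) = 3136.0×1.3666 ≈ 4286 m/s.
Total Δv = 4531 + 4286 = 8817 m/s.

Δv ≈ 8820 m/s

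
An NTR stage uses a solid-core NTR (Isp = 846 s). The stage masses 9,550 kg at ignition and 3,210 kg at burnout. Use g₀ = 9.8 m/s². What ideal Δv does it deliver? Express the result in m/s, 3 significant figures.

Δv ≈ 9040 m/s

v_e = Isp · g₀ = 846 × 9.8 = 8290.8 m/s.
Δv = v_e · ln(m₀/m_f) = 8290.8 × ln(2.975) = 8290.8 × 1.0903 ≈ 9039.2 m/s.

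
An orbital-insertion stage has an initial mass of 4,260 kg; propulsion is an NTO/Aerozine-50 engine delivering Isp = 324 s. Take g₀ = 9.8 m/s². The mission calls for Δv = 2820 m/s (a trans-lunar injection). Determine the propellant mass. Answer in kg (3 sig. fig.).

v_e = Isp · g₀ = 324 × 9.8 = 3175.2 m/s.
By the Tsiolkovsky rocket equation, m₀/m_f = exp(Δv / v_e) = exp(2820 / 3175.2) = exp(0.8881) = 2.4306.
m_f = 4,260 / 2.4306 = 1,752.65 kg, so propellant = m₀ − m_f = 4,260 − 1,752.65 = 2,507.35 kg.

propellant mass ≈ 2510 kg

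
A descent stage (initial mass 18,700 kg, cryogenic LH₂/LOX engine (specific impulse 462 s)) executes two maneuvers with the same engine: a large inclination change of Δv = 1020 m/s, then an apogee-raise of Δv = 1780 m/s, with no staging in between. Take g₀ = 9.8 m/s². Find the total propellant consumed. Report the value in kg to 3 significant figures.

total propellant consumed ≈ 8620 kg

v_e = Isp · g₀ = 462 × 9.8 = 4527.6 m/s.
After the first burn: m = 18700 × exp(−1020/4527.6) = 18700 × 0.79829 = 14,928 kg.
After the second burn: m = 14,928 × exp(−1780/4527.6) = 14,928 × 0.67493 = 10,075.4 kg.
Total propellant = m₀ − m_final = 18700 − 10,075.4 = 8,624.6 kg.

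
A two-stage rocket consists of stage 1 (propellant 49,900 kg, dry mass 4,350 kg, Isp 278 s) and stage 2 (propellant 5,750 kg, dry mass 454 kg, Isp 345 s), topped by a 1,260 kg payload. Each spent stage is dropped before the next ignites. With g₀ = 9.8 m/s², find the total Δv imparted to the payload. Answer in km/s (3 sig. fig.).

Δv ≈ 9.48 km/s

Ignition mass of stage 1 = 49,900+4,350 + 5,750+454 + 1,260 = 61,714 kg.
Stage 1: m₀ = 61,714 kg, m_f = 61,714 − 49,900 = 11,814 kg; Δv = 278×9.8×ln(5.224) = 2724.4×1.6532 ≈ 4504 m/s.
Stage 2: m₀ = 7,464 kg, m_f = 7,464 − 5,750 = 1,714 kg; Δv = 345×9.8×ln(4.355) = 3381.0×1.4713 ≈ 4974 m/s.
Total Δv = 4504 + 4974 = 9478 m/s.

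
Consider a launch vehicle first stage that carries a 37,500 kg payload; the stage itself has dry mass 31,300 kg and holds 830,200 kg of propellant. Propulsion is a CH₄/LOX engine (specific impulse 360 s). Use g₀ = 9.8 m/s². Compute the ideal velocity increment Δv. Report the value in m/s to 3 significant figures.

Δv ≈ 9070 m/s

v_e = Isp · g₀ = 360 × 9.8 = 3528.0 m/s.
m₀ = payload + dry + propellant = 37,500 + 31,300 + 830,200 = 899,000 kg.
m_f = payload + dry = 37,500 + 31,300 = 68,800 kg.
Δv = v_e · ln(m₀/m_f) = 3528.0 × ln(13.07) = 3528.0 × 2.5701 ≈ 9067.2 m/s.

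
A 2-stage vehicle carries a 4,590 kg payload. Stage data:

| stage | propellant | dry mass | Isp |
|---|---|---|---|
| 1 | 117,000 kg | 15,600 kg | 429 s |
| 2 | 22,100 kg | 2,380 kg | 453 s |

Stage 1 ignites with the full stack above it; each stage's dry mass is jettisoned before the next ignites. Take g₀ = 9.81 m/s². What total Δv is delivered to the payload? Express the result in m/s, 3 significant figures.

Δv ≈ 11800 m/s

Ignition mass of stage 1 = 117,000+15,600 + 22,100+2,380 + 4,590 = 161,670 kg.
Stage 1: m₀ = 161,670 kg, m_f = 161,670 − 117,000 = 44,670 kg; Δv = 429×9.81×ln(3.619) = 4208.5×1.2863 ≈ 5413 m/s.
Stage 2: m₀ = 29,070 kg, m_f = 29,070 − 22,100 = 6,970 kg; Δv = 453×9.81×ln(4.171) = 4443.9×1.4281 ≈ 6346 m/s.
Total Δv = 5413 + 6346 = 11759 m/s.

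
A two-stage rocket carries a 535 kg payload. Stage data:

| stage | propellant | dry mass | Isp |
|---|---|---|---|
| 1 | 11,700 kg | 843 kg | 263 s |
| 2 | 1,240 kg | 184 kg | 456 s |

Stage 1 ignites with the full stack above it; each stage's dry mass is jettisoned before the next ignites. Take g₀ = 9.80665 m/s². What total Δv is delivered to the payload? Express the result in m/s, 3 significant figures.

Δv ≈ 8720 m/s

Ignition mass of stage 1 = 11,700+843 + 1,240+184 + 535 = 14,502 kg.
Stage 1: m₀ = 14,502 kg, m_f = 14,502 − 11,700 = 2,802 kg; Δv = 263×9.80665×ln(5.176) = 2579.1×1.6440 ≈ 4240 m/s.
Stage 2: m₀ = 1,959 kg, m_f = 1,959 − 1,240 = 719 kg; Δv = 456×9.80665×ln(2.725) = 4471.8×1.0023 ≈ 4482 m/s.
Total Δv = 4240 + 4482 = 8722 m/s.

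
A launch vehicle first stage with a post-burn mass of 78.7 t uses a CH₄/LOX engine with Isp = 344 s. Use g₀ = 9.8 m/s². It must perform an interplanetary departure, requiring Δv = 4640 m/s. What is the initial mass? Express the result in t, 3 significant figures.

v_e = Isp · g₀ = 344 × 9.8 = 3371.2 m/s.
From the ideal rocket equation, m₀/m_f = exp(Δv / v_e) = exp(4640 / 3371.2) = exp(1.3764) = 3.9605.
m₀ = m_f × 3.9605 = 78.7 × 3.9605 = 311.691 t.

initial mass ≈ 312 t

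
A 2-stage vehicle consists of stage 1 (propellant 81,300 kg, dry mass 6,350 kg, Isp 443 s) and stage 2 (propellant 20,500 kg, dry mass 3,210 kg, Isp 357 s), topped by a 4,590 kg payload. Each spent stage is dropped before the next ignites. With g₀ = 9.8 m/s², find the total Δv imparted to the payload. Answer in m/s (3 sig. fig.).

Δv ≈ 9750 m/s

Ignition mass of stage 1 = 81,300+6,350 + 20,500+3,210 + 4,590 = 115,950 kg.
Stage 1: m₀ = 115,950 kg, m_f = 115,950 − 81,300 = 34,650 kg; Δv = 443×9.8×ln(3.346) = 4341.4×1.2079 ≈ 5244 m/s.
Stage 2: m₀ = 28,300 kg, m_f = 28,300 − 20,500 = 7,800 kg; Δv = 357×9.8×ln(3.628) = 3498.6×1.2887 ≈ 4509 m/s.
Total Δv = 5244 + 4509 = 9753 m/s.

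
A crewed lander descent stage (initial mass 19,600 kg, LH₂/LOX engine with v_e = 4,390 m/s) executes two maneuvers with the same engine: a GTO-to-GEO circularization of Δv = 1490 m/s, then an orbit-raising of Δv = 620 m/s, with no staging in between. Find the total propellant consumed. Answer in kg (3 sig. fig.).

After the first burn: m = 19600 × exp(−1490/4390.0) = 19600 × 0.71219 = 13,958.9 kg.
After the second burn: m = 13,958.9 × exp(−620/4390.0) = 13,958.9 × 0.86829 = 12,120.4 kg.
Total propellant = m₀ − m_final = 19600 − 12,120.4 = 7,479.6 kg.

total propellant consumed ≈ 7480 kg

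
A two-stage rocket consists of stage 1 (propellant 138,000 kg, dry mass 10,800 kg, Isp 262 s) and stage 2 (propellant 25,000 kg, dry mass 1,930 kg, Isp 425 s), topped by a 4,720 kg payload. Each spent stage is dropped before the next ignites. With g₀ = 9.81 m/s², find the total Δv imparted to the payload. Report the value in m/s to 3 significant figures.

Ignition mass of stage 1 = 138,000+10,800 + 25,000+1,930 + 4,720 = 180,450 kg.
Stage 1: m₀ = 180,450 kg, m_f = 180,450 − 138,000 = 42,450 kg; Δv = 262×9.81×ln(4.251) = 2570.2×1.4471 ≈ 3719 m/s.
Stage 2: m₀ = 31,650 kg, m_f = 31,650 − 25,000 = 6,650 kg; Δv = 425×9.81×ln(4.759) = 4169.2×1.5601 ≈ 6505 m/s.
Total Δv = 3719 + 6505 = 10224 m/s.

Δv ≈ 10200 m/s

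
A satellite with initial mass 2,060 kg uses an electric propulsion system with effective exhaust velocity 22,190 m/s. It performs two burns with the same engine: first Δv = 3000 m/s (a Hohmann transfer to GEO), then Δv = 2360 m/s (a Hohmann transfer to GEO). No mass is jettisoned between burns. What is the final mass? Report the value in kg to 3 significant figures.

After the first burn: m = 2060 × exp(−3000/22190.0) = 2060 × 0.87354 = 1,799.49 kg.
After the second burn: m = 1,799.49 × exp(−2360/22190.0) = 1,799.49 × 0.89911 = 1,617.94 kg.

final mass ≈ 1620 kg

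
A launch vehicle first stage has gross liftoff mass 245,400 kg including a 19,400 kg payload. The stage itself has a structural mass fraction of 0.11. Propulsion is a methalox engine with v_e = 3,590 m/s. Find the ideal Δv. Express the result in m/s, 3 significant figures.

Stage wet mass = m₀ − payload = 245,400 − 19,400 = 226,000 kg.
Stage dry mass = ε × stage wet mass = 0.11 × 226,000 = 24,860 kg.
Burnout mass m_f = stage dry + payload = 24,860 + 19,400 = 44,260 kg.
Rocket equation: Δv = v_e · ln(245,400/44,260) = 3590.0 × ln(5.545) = 3590.0 × 1.7128 ≈ 6149 m/s.

Δv ≈ 6150 m/s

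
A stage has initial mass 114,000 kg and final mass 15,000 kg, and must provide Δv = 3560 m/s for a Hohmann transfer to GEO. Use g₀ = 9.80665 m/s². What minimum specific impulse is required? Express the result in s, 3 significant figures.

ln(m₀/m_f) = ln(114000/15000) = ln(7.6) = 2.0281.
v_e = Δv / ln(m₀/m_f) = 3560 / 2.0281 = 1755.3 m/s.
Isp = v_e / g₀ = 1755.3 / 9.80665 = 179.0 s.

Isp ≈ 179 s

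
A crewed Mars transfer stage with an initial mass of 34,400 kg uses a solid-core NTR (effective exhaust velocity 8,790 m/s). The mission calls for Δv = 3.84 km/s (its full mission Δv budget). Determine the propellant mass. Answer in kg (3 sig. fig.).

propellant mass ≈ 12200 kg

m₀/m_f = exp(Δv / v_e) = exp(3840 / 8790.0) = exp(0.4369) = 1.5478.
m_f = 34,400 / 1.5478 = 22,225.1 kg, so propellant = m₀ − m_f = 34,400 − 22,225.1 = 12,174.9 kg.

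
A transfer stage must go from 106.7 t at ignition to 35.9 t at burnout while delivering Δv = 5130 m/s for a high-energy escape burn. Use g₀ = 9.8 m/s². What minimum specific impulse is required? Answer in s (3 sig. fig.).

ln(m₀/m_f) = ln(106700/35900) = ln(2.972) = 1.0893.
v_e = Δv / ln(m₀/m_f) = 5130 / 1.0893 = 4709.5 m/s.
Isp = v_e / g₀ = 4709.5 / 9.8 = 480.6 s.

Isp ≈ 481 s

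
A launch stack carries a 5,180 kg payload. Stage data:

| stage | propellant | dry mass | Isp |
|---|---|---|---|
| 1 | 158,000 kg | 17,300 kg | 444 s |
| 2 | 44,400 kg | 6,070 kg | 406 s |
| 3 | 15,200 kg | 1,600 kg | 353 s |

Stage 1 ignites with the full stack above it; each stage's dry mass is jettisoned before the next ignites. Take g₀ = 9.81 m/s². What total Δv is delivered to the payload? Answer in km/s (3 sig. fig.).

Δv ≈ 12.3 km/s

Ignition mass of stage 1 = 158,000+17,300 + 44,400+6,070 + 15,200+1,600 + 5,180 = 247,750 kg.
Stage 1: m₀ = 247,750 kg, m_f = 247,750 − 158,000 = 89,750 kg; Δv = 444×9.81×ln(2.76) = 4355.6×1.0154 ≈ 4423 m/s.
Stage 2: m₀ = 72,450 kg, m_f = 72,450 − 44,400 = 28,050 kg; Δv = 406×9.81×ln(2.583) = 3982.9×0.9489 ≈ 3779 m/s.
Stage 3: m₀ = 21,980 kg, m_f = 21,980 − 15,200 = 6,780 kg; Δv = 353×9.81×ln(3.242) = 3462.9×1.1762 ≈ 4073 m/s.
Total Δv = 4423 + 3779 + 4073 = 12275 m/s.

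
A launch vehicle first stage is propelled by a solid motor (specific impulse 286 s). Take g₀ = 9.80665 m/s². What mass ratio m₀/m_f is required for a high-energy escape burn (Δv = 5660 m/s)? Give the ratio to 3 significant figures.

mass ratio ≈ 7.52

v_e = Isp · g₀ = 286 × 9.80665 = 2804.7 m/s.
m₀/m_f = exp(Δv / v_e) = exp(5660 / 2804.7) = exp(2.0180) = 7.5236.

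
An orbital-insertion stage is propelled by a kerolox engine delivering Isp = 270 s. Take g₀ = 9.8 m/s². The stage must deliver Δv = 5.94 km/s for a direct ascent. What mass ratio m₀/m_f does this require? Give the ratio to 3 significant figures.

v_e = Isp · g₀ = 270 × 9.8 = 2646.0 m/s.
m₀/m_f = exp(Δv / v_e) = exp(5940 / 2646.0) = exp(2.2449) = 9.4395.

mass ratio ≈ 9.44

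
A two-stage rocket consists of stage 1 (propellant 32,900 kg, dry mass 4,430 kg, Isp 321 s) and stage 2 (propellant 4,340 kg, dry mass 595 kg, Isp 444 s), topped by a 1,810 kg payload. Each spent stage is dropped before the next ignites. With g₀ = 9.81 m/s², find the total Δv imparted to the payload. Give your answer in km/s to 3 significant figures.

Δv ≈ 8.81 km/s

Ignition mass of stage 1 = 32,900+4,430 + 4,340+595 + 1,810 = 44,075 kg.
Stage 1: m₀ = 44,075 kg, m_f = 44,075 − 32,900 = 11,175 kg; Δv = 321×9.81×ln(3.944) = 3149.0×1.3722 ≈ 4321 m/s.
Stage 2: m₀ = 6,745 kg, m_f = 6,745 − 4,340 = 2,405 kg; Δv = 444×9.81×ln(2.805) = 4355.6×1.0313 ≈ 4492 m/s.
Total Δv = 4321 + 4492 = 8813 m/s.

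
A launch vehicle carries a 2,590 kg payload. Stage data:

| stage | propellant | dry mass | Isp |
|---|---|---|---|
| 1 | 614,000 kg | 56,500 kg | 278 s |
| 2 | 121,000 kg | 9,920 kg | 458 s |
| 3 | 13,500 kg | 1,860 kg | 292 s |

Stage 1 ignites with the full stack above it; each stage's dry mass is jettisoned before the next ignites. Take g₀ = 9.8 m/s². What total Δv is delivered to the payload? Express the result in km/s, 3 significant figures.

Δv ≈ 15.3 km/s

Ignition mass of stage 1 = 614,000+56,500 + 121,000+9,920 + 13,500+1,860 + 2,590 = 819,370 kg.
Stage 1: m₀ = 819,370 kg, m_f = 819,370 − 614,000 = 205,370 kg; Δv = 278×9.8×ln(3.99) = 2724.4×1.3837 ≈ 3770 m/s.
Stage 2: m₀ = 148,870 kg, m_f = 148,870 − 121,000 = 27,870 kg; Δv = 458×9.8×ln(5.342) = 4488.4×1.6755 ≈ 7520 m/s.
Stage 3: m₀ = 17,950 kg, m_f = 17,950 − 13,500 = 4,450 kg; Δv = 292×9.8×ln(4.034) = 2861.6×1.3947 ≈ 3991 m/s.
Total Δv = 3770 + 7520 + 3991 = 15281 m/s.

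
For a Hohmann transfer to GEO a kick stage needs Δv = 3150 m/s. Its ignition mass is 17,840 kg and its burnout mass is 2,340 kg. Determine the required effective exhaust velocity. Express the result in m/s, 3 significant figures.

v_e ≈ 1550 m/s

ln(m₀/m_f) = ln(17840/2340) = ln(7.624) = 2.0313.
Rocket equation: v_e = Δv / ln(m₀/m_f) = 3150 / 2.0313 = 1550.7 m/s.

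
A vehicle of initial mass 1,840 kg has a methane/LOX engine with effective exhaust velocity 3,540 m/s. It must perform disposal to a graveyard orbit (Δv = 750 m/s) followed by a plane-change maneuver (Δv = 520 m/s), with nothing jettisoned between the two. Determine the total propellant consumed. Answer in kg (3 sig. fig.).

After the first burn: m = 1840 × exp(−750/3540.0) = 1840 × 0.80907 = 1,488.69 kg.
After the second burn: m = 1,488.69 × exp(−520/3540.0) = 1,488.69 × 0.86339 = 1,285.32 kg.
Total propellant = m₀ − m_final = 1840 − 1,285.32 = 554.68 kg.

total propellant consumed ≈ 555 kg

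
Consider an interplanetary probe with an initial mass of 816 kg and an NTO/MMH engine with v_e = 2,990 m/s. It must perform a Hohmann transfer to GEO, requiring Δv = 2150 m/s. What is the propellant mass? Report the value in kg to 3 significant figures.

Rocket equation: m₀/m_f = exp(Δv / v_e) = exp(2150 / 2990.0) = exp(0.7191) = 2.0525.
m_f = 816 / 2.0525 = 397.564 kg, so propellant = m₀ − m_f = 816 − 397.564 = 418.436 kg.

propellant mass ≈ 418 kg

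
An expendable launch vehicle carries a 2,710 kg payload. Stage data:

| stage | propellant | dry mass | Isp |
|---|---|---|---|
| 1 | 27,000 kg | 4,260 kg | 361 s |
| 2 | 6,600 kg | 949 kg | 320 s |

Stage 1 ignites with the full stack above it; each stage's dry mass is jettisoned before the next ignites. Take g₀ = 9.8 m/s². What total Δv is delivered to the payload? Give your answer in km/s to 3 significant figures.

Ignition mass of stage 1 = 27,000+4,260 + 6,600+949 + 2,710 = 41,519 kg.
Stage 1: m₀ = 41,519 kg, m_f = 41,519 − 27,000 = 14,519 kg; Δv = 361×9.8×ln(2.86) = 3537.8×1.0507 ≈ 3717 m/s.
Stage 2: m₀ = 10,259 kg, m_f = 10,259 − 6,600 = 3,659 kg; Δv = 320×9.8×ln(2.804) = 3136.0×1.0310 ≈ 3233 m/s.
Total Δv = 3717 + 3233 = 6950 m/s.

Δv ≈ 6.95 km/s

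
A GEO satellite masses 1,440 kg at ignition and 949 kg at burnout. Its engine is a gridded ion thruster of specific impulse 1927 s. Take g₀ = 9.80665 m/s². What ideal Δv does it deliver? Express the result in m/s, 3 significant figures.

Δv ≈ 7880 m/s

v_e = Isp · g₀ = 1927 × 9.80665 = 18897.4 m/s.
By the Tsiolkovsky rocket equation, Δv = v_e · ln(m₀/m_f) = 18897.4 × ln(1.517) = 18897.4 × 0.4170 ≈ 7880.0 m/s.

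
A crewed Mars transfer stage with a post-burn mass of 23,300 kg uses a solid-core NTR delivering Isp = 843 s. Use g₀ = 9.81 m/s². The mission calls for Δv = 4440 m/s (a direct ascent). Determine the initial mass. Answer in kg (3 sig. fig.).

initial mass ≈ 39900 kg

v_e = Isp · g₀ = 843 × 9.81 = 8269.8 m/s.
m₀/m_f = exp(Δv / v_e) = exp(4440 / 8269.8) = exp(0.5369) = 1.7107.
m₀ = m_f × 1.7107 = 23,300 × 1.7107 = 39,859.3 kg.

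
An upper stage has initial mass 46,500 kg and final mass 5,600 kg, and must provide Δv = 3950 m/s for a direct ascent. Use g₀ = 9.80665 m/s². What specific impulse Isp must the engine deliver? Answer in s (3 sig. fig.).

ln(m₀/m_f) = ln(46500/5600) = ln(8.304) = 2.1167.
v_e = Δv / ln(m₀/m_f) = 3950 / 2.1167 = 1866.1 m/s.
Isp = v_e / g₀ = 1866.1 / 9.80665 = 190.3 s.

Isp ≈ 190 s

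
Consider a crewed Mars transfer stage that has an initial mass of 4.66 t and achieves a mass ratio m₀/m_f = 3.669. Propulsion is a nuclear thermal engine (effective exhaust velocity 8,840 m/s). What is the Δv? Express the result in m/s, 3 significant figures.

Δv ≈ 11500 m/s

From the ideal rocket equation, Δv = v_e · ln(3.669) = 8840.0 × 1.2999 ≈ 11491.3 m/s.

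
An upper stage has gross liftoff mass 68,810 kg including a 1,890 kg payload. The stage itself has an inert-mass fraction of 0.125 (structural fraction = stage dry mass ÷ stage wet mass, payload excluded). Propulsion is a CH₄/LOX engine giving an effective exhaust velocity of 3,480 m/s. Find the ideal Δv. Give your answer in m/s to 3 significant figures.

Δv ≈ 6620 m/s

Stage wet mass = m₀ − payload = 68,810 − 1,890 = 66,920 kg.
Stage dry mass = ε × stage wet mass = 0.125 × 66,920 = 8,365 kg.
Burnout mass m_f = stage dry + payload = 8,365 + 1,890 = 10,255 kg.
From the ideal rocket equation, Δv = v_e · ln(68,810/10,255) = 3480.0 × ln(6.71) = 3480.0 × 1.9036 ≈ 6624 m/s.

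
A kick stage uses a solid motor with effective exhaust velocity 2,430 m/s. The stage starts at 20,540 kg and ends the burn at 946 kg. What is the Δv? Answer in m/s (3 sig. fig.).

Δv ≈ 7480 m/s

From the ideal rocket equation, Δv = v_e · ln(m₀/m_f) = 2430.0 × ln(21.71) = 2430.0 × 3.0779 ≈ 7479.3 m/s.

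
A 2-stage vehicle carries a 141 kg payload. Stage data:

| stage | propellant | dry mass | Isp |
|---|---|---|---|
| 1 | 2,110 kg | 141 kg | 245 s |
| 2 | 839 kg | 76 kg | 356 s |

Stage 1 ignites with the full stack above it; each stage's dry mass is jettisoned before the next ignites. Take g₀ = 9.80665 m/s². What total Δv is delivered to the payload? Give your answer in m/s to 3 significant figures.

Ignition mass of stage 1 = 2,110+141 + 839+76 + 141 = 3,307 kg.
Stage 1: m₀ = 3,307 kg, m_f = 3,307 − 2,110 = 1,197 kg; Δv = 245×9.80665×ln(2.763) = 2402.6×1.0162 ≈ 2442 m/s.
Stage 2: m₀ = 1,056 kg, m_f = 1,056 − 839 = 217 kg; Δv = 356×9.80665×ln(4.866) = 3491.2×1.5823 ≈ 5524 m/s.
Total Δv = 2442 + 5524 = 7966 m/s.

Δv ≈ 7970 m/s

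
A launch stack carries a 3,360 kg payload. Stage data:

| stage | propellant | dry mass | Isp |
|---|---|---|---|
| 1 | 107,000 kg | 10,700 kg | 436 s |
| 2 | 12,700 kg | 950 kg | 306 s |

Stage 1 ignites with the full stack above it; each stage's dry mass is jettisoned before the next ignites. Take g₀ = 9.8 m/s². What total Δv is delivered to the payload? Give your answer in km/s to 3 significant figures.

Δv ≈ 10.9 km/s

Ignition mass of stage 1 = 107,000+10,700 + 12,700+950 + 3,360 = 134,710 kg.
Stage 1: m₀ = 134,710 kg, m_f = 134,710 − 107,000 = 27,710 kg; Δv = 436×9.8×ln(4.861) = 4272.8×1.5813 ≈ 6757 m/s.
Stage 2: m₀ = 17,010 kg, m_f = 17,010 − 12,700 = 4,310 kg; Δv = 306×9.8×ln(3.947) = 2998.8×1.3729 ≈ 4117 m/s.
Total Δv = 6757 + 4117 = 10874 m/s.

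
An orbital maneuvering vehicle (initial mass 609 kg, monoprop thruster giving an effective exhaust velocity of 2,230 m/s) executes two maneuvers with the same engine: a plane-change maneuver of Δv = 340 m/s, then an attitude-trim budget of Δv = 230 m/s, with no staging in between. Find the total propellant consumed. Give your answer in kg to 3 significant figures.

total propellant consumed ≈ 137 kg

After the first burn: m = 609 × exp(−340/2230.0) = 609 × 0.85859 = 522.881 kg.
After the second burn: m = 522.881 × exp(−230/2230.0) = 522.881 × 0.90200 = 471.639 kg.
Total propellant = m₀ − m_final = 609 − 471.639 = 137.361 kg.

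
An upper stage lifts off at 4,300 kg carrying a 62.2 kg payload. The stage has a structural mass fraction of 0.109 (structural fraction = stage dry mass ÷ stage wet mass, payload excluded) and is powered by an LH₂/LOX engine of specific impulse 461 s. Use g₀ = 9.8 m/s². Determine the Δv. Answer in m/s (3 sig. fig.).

Stage wet mass = m₀ − payload = 4,300 − 62.2 = 4,237.8 kg.
Stage dry mass = ε × stage wet mass = 0.109 × 4,237.8 = 461.92 kg.
Burnout mass m_f = stage dry + payload = 461.92 + 62.2 = 524.12 kg.
v_e = Isp · g₀ = 461 × 9.8 = 4517.8 m/s.
Rocket equation: Δv = v_e · ln(4,300/524.12) = 4517.8 × ln(8.204) = 4517.8 × 2.1046 ≈ 9508 m/s.

Δv ≈ 9510 m/s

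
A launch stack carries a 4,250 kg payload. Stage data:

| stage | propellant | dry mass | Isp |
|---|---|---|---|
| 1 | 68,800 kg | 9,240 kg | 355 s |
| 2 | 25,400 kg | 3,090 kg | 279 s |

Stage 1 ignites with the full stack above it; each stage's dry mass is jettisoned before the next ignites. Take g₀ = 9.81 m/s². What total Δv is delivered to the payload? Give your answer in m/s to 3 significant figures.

Δv ≈ 7470 m/s

Ignition mass of stage 1 = 68,800+9,240 + 25,400+3,090 + 4,250 = 110,780 kg.
Stage 1: m₀ = 110,780 kg, m_f = 110,780 − 68,800 = 41,980 kg; Δv = 355×9.81×ln(2.639) = 3482.6×0.9704 ≈ 3379 m/s.
Stage 2: m₀ = 32,740 kg, m_f = 32,740 − 25,400 = 7,340 kg; Δv = 279×9.81×ln(4.46) = 2737.0×1.4953 ≈ 4093 m/s.
Total Δv = 3379 + 4093 = 7472 m/s.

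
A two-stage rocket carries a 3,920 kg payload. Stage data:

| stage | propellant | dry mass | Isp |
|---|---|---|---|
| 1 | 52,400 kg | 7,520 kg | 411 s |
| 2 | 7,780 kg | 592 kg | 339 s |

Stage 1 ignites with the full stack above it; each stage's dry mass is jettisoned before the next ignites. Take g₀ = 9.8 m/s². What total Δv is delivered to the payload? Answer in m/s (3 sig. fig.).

Δv ≈ 8540 m/s

Ignition mass of stage 1 = 52,400+7,520 + 7,780+592 + 3,920 = 72,212 kg.
Stage 1: m₀ = 72,212 kg, m_f = 72,212 − 52,400 = 19,812 kg; Δv = 411×9.8×ln(3.645) = 4027.8×1.2933 ≈ 5209 m/s.
Stage 2: m₀ = 12,292 kg, m_f = 12,292 − 7,780 = 4,512 kg; Δv = 339×9.8×ln(2.724) = 3322.2×1.0022 ≈ 3330 m/s.
Total Δv = 5209 + 3330 = 8539 m/s.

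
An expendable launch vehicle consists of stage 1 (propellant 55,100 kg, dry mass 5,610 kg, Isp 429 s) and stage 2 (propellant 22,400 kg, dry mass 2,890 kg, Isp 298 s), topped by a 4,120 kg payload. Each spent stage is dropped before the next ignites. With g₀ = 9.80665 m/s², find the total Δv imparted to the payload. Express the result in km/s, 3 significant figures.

Ignition mass of stage 1 = 55,100+5,610 + 22,400+2,890 + 4,120 = 90,120 kg.
Stage 1: m₀ = 90,120 kg, m_f = 90,120 − 55,100 = 35,020 kg; Δv = 429×9.80665×ln(2.573) = 4207.1×0.9452 ≈ 3977 m/s.
Stage 2: m₀ = 29,410 kg, m_f = 29,410 − 22,400 = 7,010 kg; Δv = 298×9.80665×ln(4.195) = 2922.4×1.4340 ≈ 4191 m/s.
Total Δv = 3977 + 4191 = 8168 m/s.

Δv ≈ 8.17 km/s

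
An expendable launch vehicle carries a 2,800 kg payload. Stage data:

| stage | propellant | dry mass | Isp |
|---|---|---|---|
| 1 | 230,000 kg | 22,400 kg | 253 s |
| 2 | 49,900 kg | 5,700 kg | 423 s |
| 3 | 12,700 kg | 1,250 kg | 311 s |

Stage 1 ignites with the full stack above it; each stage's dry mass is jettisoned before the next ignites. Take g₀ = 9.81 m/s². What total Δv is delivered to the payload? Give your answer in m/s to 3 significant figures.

Ignition mass of stage 1 = 230,000+22,400 + 49,900+5,700 + 12,700+1,250 + 2,800 = 324,750 kg.
Stage 1: m₀ = 324,750 kg, m_f = 324,750 − 230,000 = 94,750 kg; Δv = 253×9.81×ln(3.427) = 2481.9×1.2318 ≈ 3057 m/s.
Stage 2: m₀ = 72,350 kg, m_f = 72,350 − 49,900 = 22,450 kg; Δv = 423×9.81×ln(3.223) = 4149.6×1.1702 ≈ 4856 m/s.
Stage 3: m₀ = 16,750 kg, m_f = 16,750 − 12,700 = 4,050 kg; Δv = 311×9.81×ln(4.136) = 3050.9×1.4197 ≈ 4331 m/s.
Total Δv = 3057 + 4856 + 4331 = 12244 m/s.

Δv ≈ 12200 m/s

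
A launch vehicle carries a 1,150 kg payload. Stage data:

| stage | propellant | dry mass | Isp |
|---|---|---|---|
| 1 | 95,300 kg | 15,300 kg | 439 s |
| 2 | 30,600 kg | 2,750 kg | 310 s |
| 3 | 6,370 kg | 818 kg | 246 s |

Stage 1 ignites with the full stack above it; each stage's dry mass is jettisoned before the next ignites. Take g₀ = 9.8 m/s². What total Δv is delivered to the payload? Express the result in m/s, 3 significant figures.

Ignition mass of stage 1 = 95,300+15,300 + 30,600+2,750 + 6,370+818 + 1,150 = 152,288 kg.
Stage 1: m₀ = 152,288 kg, m_f = 152,288 − 95,300 = 56,988 kg; Δv = 439×9.8×ln(2.672) = 4302.2×0.9829 ≈ 4229 m/s.
Stage 2: m₀ = 41,688 kg, m_f = 41,688 − 30,600 = 11,088 kg; Δv = 310×9.8×ln(3.76) = 3038.0×1.3243 ≈ 4023 m/s.
Stage 3: m₀ = 8,338 kg, m_f = 8,338 − 6,370 = 1,968 kg; Δv = 246×9.8×ln(4.237) = 2410.8×1.4438 ≈ 3481 m/s.
Total Δv = 4229 + 4023 + 3481 = 11733 m/s.

Δv ≈ 11700 m/s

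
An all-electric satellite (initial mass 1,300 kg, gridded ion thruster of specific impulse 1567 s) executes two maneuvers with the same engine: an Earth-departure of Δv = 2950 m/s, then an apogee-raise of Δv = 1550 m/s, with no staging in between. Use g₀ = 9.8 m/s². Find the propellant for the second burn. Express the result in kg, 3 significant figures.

propellant for the second burn ≈ 103 kg

v_e = Isp · g₀ = 1567 × 9.8 = 15356.6 m/s.
After the first burn: m = 1300 × exp(−2950/15356.6) = 1300 × 0.82522 = 1,072.79 kg.
After the second burn: m = 1,072.79 × exp(−1550/15356.6) = 1,072.79 × 0.90399 = 969.791 kg.
Second-burn propellant = 1,072.79 − 969.791 = 102.999 kg.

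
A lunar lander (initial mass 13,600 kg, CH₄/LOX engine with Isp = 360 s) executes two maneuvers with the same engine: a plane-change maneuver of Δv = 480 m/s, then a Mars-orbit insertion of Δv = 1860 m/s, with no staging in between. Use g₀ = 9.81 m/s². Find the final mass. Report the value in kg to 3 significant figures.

v_e = Isp · g₀ = 360 × 9.81 = 3531.6 m/s.
After the first burn: m = 13600 × exp(−480/3531.6) = 13600 × 0.87292 = 11,871.7 kg.
After the second burn: m = 11,871.7 × exp(−1860/3531.6) = 11,871.7 × 0.59057 = 7,011.07 kg.

final mass ≈ 7010 kg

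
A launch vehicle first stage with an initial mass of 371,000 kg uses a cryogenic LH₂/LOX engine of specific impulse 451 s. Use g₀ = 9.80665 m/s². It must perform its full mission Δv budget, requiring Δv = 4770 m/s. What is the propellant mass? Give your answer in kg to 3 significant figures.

propellant mass ≈ 245000 kg

v_e = Isp · g₀ = 451 × 9.80665 = 4422.8 m/s.
From the ideal rocket equation, m₀/m_f = exp(Δv / v_e) = exp(4770 / 4422.8) = exp(1.0785) = 2.9403.
m_f = 371,000 / 2.9403 = 126,178 kg, so propellant = m₀ − m_f = 371,000 − 126,178 = 244,822 kg.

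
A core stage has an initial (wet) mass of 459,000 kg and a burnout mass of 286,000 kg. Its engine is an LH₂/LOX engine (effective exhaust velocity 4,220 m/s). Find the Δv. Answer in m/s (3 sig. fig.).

Δv ≈ 2000 m/s

Rocket equation: Δv = v_e · ln(m₀/m_f) = 4220.0 × ln(1.605) = 4220.0 × 0.4731 ≈ 1996.3 m/s.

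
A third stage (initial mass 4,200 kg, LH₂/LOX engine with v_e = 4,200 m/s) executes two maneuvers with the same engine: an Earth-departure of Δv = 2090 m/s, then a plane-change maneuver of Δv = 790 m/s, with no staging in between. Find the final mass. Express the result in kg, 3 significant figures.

After the first burn: m = 4200 × exp(−2090/4200.0) = 4200 × 0.60798 = 2,553.52 kg.
After the second burn: m = 2,553.52 × exp(−790/4200.0) = 2,553.52 × 0.82854 = 2,115.69 kg.

final mass ≈ 2120 kg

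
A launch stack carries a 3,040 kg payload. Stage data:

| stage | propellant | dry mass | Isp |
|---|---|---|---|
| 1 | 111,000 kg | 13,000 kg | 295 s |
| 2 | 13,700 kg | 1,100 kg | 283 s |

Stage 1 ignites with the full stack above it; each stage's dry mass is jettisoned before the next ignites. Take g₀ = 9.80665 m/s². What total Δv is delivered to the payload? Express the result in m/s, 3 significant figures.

Δv ≈ 8470 m/s

Ignition mass of stage 1 = 111,000+13,000 + 13,700+1,100 + 3,040 = 141,840 kg.
Stage 1: m₀ = 141,840 kg, m_f = 141,840 − 111,000 = 30,840 kg; Δv = 295×9.80665×ln(4.599) = 2893.0×1.5259 ≈ 4414 m/s.
Stage 2: m₀ = 17,840 kg, m_f = 17,840 − 13,700 = 4,140 kg; Δv = 283×9.80665×ln(4.309) = 2775.3×1.4607 ≈ 4054 m/s.
Total Δv = 4414 + 4054 = 8468 m/s.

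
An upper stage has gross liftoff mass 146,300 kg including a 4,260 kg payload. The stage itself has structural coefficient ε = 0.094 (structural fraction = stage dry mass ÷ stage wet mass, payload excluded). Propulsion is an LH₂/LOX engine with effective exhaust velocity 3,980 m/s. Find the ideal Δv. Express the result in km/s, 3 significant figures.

Δv ≈ 8.43 km/s

Stage wet mass = m₀ − payload = 146,300 − 4,260 = 142,040 kg.
Stage dry mass = ε × stage wet mass = 0.094 × 142,040 = 13,351.8 kg.
Burnout mass m_f = stage dry + payload = 13,351.8 + 4,260 = 17,611.8 kg.
From the ideal rocket equation, Δv = v_e · ln(146,300/17,611.8) = 3980.0 × ln(8.307) = 3980.0 × 2.1171 ≈ 8426 m/s.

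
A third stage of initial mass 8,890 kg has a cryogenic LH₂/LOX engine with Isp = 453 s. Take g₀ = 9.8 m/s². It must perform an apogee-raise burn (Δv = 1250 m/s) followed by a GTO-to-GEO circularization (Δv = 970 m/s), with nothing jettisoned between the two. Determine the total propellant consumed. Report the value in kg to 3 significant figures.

v_e = Isp · g₀ = 453 × 9.8 = 4439.4 m/s.
After the first burn: m = 8890 × exp(−1250/4439.4) = 8890 × 0.75460 = 6,708.39 kg.
After the second burn: m = 6,708.39 × exp(−970/4439.4) = 6,708.39 × 0.80373 = 5,391.73 kg.
Total propellant = m₀ − m_final = 8890 − 5,391.73 = 3,498.27 kg.

total propellant consumed ≈ 3500 kg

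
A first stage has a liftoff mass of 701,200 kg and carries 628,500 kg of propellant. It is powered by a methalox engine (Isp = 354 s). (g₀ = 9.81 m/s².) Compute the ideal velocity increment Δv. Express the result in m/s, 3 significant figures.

Δv ≈ 7870 m/s

v_e = Isp · g₀ = 354 × 9.81 = 3472.7 m/s.
m_f = m₀ − m_prop = 701,200 − 628,500 = 72,700 kg.
Using Δv = v_e ln(m₀/m_f): Δv = v_e · ln(m₀/m_f) = 3472.7 × ln(9.645) = 3472.7 × 2.2665 ≈ 7870.8 m/s.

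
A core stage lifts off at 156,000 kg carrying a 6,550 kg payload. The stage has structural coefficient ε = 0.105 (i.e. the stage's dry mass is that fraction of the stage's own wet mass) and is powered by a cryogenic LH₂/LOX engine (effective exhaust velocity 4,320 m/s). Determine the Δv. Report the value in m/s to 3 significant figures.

Stage wet mass = m₀ − payload = 156,000 − 6,550 = 149,450 kg.
Stage dry mass = ε × stage wet mass = 0.105 × 149,450 = 15,692.3 kg.
Burnout mass m_f = stage dry + payload = 15,692.3 + 6,550 = 22,242.3 kg.
Using Δv = v_e ln(m₀/m_f): Δv = v_e · ln(156,000/22,242.3) = 4320.0 × ln(7.014) = 4320.0 × 1.9479 ≈ 8415 m/s.

Δv ≈ 8410 m/s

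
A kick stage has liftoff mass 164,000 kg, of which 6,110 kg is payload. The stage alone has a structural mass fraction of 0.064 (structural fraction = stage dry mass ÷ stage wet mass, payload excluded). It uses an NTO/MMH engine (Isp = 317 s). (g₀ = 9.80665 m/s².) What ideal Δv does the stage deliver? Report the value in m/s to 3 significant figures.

Δv ≈ 7190 m/s

Stage wet mass = m₀ − payload = 164,000 − 6,110 = 157,890 kg.
Stage dry mass = ε × stage wet mass = 0.064 × 157,890 = 10,105 kg.
Burnout mass m_f = stage dry + payload = 10,105 + 6,110 = 16,215 kg.
v_e = Isp · g₀ = 317 × 9.80665 = 3108.7 m/s.
Δv = v_e · ln(164,000/16,215) = 3108.7 × ln(10.11) = 3108.7 × 2.3139 ≈ 7193 m/s.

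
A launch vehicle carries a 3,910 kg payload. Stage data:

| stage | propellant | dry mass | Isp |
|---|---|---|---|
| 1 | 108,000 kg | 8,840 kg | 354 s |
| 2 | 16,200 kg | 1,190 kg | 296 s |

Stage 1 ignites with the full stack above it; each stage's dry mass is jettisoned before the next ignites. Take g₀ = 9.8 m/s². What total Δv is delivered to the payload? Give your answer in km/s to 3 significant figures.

Ignition mass of stage 1 = 108,000+8,840 + 16,200+1,190 + 3,910 = 138,140 kg.
Stage 1: m₀ = 138,140 kg, m_f = 138,140 − 108,000 = 30,140 kg; Δv = 354×9.8×ln(4.583) = 3469.2×1.5224 ≈ 5282 m/s.
Stage 2: m₀ = 21,300 kg, m_f = 21,300 − 16,200 = 5,100 kg; Δv = 296×9.8×ln(4.176) = 2900.8×1.4295 ≈ 4147 m/s.
Total Δv = 5282 + 4147 = 9429 m/s.

Δv ≈ 9.43 km/s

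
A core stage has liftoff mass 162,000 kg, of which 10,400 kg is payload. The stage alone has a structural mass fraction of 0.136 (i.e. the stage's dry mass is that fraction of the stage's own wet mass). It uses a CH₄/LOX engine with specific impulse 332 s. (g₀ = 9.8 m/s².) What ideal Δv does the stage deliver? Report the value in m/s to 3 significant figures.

Stage wet mass = m₀ − payload = 162,000 − 10,400 = 151,600 kg.
Stage dry mass = ε × stage wet mass = 0.136 × 151,600 = 20,617.6 kg.
Burnout mass m_f = stage dry + payload = 20,617.6 + 10,400 = 31,017.6 kg.
v_e = Isp · g₀ = 332 × 9.8 = 3253.6 m/s.
Δv = v_e · ln(162,000/31,017.6) = 3253.6 × ln(5.223) = 3253.6 × 1.6530 ≈ 5378 m/s.

Δv ≈ 5380 m/s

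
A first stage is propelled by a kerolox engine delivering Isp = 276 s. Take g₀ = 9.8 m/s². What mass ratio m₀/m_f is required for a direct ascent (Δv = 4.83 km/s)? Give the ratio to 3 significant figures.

mass ratio ≈ 5.96

v_e = Isp · g₀ = 276 × 9.8 = 2704.8 m/s.
Rocket equation: m₀/m_f = exp(Δv / v_e) = exp(4830 / 2704.8) = exp(1.7857) = 5.9638.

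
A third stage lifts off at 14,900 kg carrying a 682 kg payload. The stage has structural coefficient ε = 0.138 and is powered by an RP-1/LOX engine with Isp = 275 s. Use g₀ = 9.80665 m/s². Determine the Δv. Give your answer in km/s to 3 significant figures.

Δv ≈ 4.66 km/s

Stage wet mass = m₀ − payload = 14,900 − 682 = 14,218 kg.
Stage dry mass = ε × stage wet mass = 0.138 × 14,218 = 1,962.08 kg.
Burnout mass m_f = stage dry + payload = 1,962.08 + 682 = 2,644.08 kg.
v_e = Isp · g₀ = 275 × 9.80665 = 2696.8 m/s.
Δv = v_e · ln(14,900/2,644.08) = 2696.8 × ln(5.635) = 2696.8 × 1.7290 ≈ 4663 m/s.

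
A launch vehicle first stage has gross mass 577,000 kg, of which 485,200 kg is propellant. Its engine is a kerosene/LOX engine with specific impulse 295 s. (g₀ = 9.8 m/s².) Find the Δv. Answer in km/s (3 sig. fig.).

v_e = Isp · g₀ = 295 × 9.8 = 2891.0 m/s.
m_f = m₀ − m_prop = 577,000 − 485,200 = 91,800 kg.
Δv = v_e · ln(m₀/m_f) = 2891.0 × ln(6.285) = 2891.0 × 1.8382 ≈ 5314.3 m/s.

Δv ≈ 5.31 km/s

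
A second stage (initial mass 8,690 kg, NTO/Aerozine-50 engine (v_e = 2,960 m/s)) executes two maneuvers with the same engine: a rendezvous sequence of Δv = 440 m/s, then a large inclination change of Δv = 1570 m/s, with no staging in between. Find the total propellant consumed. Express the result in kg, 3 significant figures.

After the first burn: m = 8690 × exp(−440/2960.0) = 8690 × 0.86187 = 7,489.65 kg.
After the second burn: m = 7,489.65 × exp(−1570/2960.0) = 7,489.65 × 0.58837 = 4,406.69 kg.
Total propellant = m₀ − m_final = 8690 − 4,406.69 = 4,283.31 kg.

total propellant consumed ≈ 4280 kg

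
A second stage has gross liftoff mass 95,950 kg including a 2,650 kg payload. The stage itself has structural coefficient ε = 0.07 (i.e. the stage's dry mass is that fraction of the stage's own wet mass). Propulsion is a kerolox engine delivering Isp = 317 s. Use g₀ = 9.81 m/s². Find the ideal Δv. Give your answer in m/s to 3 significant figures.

Stage wet mass = m₀ − payload = 95,950 − 2,650 = 93,300 kg.
Stage dry mass = ε × stage wet mass = 0.07 × 93,300 = 6,531 kg.
Burnout mass m_f = stage dry + payload = 6,531 + 2,650 = 9,181 kg.
v_e = Isp · g₀ = 317 × 9.81 = 3109.8 m/s.
Using Δv = v_e ln(m₀/m_f): Δv = v_e · ln(95,950/9,181) = 3109.8 × ln(10.45) = 3109.8 × 2.3467 ≈ 7298 m/s.

Δv ≈ 7300 m/s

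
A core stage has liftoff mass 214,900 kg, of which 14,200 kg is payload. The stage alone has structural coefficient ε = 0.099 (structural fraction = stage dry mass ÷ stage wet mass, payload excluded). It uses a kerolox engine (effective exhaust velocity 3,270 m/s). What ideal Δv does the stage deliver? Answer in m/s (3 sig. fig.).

Stage wet mass = m₀ − payload = 214,900 − 14,200 = 200,700 kg.
Stage dry mass = ε × stage wet mass = 0.099 × 200,700 = 19,869.3 kg.
Burnout mass m_f = stage dry + payload = 19,869.3 + 14,200 = 34,069.3 kg.
Δv = v_e · ln(214,900/34,069.3) = 3270.0 × ln(6.308) = 3270.0 × 1.8418 ≈ 6023 m/s.

Δv ≈ 6020 m/s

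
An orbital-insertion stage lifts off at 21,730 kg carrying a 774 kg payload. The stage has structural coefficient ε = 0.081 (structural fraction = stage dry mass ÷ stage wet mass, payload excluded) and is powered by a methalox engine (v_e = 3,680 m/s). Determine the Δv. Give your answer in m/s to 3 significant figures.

Δv ≈ 8000 m/s

Stage wet mass = m₀ − payload = 21,730 − 774 = 20,956 kg.
Stage dry mass = ε × stage wet mass = 0.081 × 20,956 = 1,697.44 kg.
Burnout mass m_f = stage dry + payload = 1,697.44 + 774 = 2,471.44 kg.
Δv = v_e · ln(21,730/2,471.44) = 3680.0 × ln(8.792) = 3680.0 × 2.1739 ≈ 8000 m/s.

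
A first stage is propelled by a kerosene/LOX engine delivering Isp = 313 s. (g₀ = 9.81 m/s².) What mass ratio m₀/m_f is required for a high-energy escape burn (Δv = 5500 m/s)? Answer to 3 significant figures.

mass ratio ≈ 6.00

v_e = Isp · g₀ = 313 × 9.81 = 3070.5 m/s.
From the ideal rocket equation, m₀/m_f = exp(Δv / v_e) = exp(5500 / 3070.5) = exp(1.7912) = 5.9968.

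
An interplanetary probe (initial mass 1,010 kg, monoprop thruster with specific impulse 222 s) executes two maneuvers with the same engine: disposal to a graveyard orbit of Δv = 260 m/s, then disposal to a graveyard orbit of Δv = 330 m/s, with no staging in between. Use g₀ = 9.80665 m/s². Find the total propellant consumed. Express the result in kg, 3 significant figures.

total propellant consumed ≈ 240 kg

v_e = Isp · g₀ = 222 × 9.80665 = 2177.1 m/s.
After the first burn: m = 1010 × exp(−260/2177.1) = 1010 × 0.88743 = 896.304 kg.
After the second burn: m = 896.304 × exp(−330/2177.1) = 896.304 × 0.85935 = 770.239 kg.
Total propellant = m₀ − m_final = 1010 − 770.239 = 239.761 kg.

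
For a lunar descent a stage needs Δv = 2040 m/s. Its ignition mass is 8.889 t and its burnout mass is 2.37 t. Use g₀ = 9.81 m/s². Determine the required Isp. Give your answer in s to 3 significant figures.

Isp ≈ 157 s

ln(m₀/m_f) = ln(8889/2370) = ln(3.751) = 1.3219.
v_e = Δv / ln(m₀/m_f) = 2040 / 1.3219 = 1543.2 m/s.
Isp = v_e / g₀ = 1543.2 / 9.81 = 157.3 s.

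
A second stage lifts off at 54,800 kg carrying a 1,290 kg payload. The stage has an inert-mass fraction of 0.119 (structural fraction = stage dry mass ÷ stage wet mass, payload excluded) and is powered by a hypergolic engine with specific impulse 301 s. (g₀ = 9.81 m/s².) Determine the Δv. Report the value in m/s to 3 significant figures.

Stage wet mass = m₀ − payload = 54,800 − 1,290 = 53,510 kg.
Stage dry mass = ε × stage wet mass = 0.119 × 53,510 = 6,367.69 kg.
Burnout mass m_f = stage dry + payload = 6,367.69 + 1,290 = 7,657.69 kg.
v_e = Isp · g₀ = 301 × 9.81 = 2952.8 m/s.
Δv = v_e · ln(54,800/7,657.69) = 2952.8 × ln(7.156) = 2952.8 × 1.9680 ≈ 5811 m/s.

Δv ≈ 5810 m/s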